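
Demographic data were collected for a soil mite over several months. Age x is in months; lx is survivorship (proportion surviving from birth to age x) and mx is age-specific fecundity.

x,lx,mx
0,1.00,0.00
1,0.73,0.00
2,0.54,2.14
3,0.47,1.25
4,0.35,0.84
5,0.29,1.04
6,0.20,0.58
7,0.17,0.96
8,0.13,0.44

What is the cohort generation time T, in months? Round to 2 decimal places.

3.38

lx·mx: 0, 0, 1.1556, 0.5875, 0.294, 0.3016, 0.116, 0.1632, 0.0572 → R0 = 2.6751
x·lx·mx: 0, 0, 2.3112, 1.7625, 1.176, 1.508, 0.696, 1.1424, 0.4576 → Σ = 9.0537
T = 9.0537 / 2.6751 = 3.384434… → 3.38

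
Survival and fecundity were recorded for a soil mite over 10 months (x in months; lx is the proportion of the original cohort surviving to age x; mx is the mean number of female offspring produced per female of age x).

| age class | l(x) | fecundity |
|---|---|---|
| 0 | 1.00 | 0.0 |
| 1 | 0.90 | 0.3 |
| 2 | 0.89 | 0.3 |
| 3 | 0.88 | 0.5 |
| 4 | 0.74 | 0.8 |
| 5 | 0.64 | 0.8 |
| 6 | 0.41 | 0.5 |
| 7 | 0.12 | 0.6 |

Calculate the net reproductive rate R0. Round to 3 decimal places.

lx·mx by age: 0, 0.27, 0.267, 0.44, 0.592, 0.512, 0.205, 0.072
R0 = Σ lx·mx = 2.358 → 2.358

2.358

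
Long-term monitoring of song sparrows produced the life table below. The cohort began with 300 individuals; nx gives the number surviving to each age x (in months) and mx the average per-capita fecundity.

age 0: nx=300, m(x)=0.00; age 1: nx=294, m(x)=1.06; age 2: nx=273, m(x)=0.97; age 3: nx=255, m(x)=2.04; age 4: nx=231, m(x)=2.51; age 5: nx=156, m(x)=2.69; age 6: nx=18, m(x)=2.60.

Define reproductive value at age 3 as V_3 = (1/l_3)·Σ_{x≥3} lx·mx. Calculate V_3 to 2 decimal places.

6.14

lx = nx/n0 = nx/300: 1, 0.98, 0.91, 0.85, 0.77, 0.52, 0.06
lx·mx for x ≥ 3: 1.734, 1.9327, 1.3988, 0.156 → sum = 5.2215
V_3 = 5.2215 / l_3 = 5.2215 / 0.85 = 6.142941… → 6.14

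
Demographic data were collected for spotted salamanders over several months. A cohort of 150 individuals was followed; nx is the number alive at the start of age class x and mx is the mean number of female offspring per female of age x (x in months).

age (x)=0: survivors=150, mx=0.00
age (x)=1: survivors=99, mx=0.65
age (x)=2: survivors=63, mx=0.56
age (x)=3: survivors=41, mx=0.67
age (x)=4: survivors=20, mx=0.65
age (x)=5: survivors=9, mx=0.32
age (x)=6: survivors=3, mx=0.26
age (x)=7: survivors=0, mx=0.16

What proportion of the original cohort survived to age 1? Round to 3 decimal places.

0.660

l_1 = n_1/n_0 = 99/150 = 0.66 → 0.660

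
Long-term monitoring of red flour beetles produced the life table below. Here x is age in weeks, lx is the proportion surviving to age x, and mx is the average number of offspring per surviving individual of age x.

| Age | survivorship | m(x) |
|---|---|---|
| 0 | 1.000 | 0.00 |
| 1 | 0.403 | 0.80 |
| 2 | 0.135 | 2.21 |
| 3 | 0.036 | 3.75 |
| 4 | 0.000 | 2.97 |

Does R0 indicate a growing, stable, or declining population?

R0 = Σ lx·mx = 0 + 0.3224 + 0.29835 + 0.135 + 0 = 0.75575
R0 < 1, so the population is declining.

declining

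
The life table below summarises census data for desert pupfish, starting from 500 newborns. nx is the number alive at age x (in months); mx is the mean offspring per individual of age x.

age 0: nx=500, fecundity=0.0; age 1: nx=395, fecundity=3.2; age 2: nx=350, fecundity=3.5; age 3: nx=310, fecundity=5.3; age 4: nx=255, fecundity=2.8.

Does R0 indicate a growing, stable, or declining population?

growing

lx = nx/n0 = nx/500: 1, 0.79, 0.7, 0.62, 0.51
R0 = Σ lx·mx = 0 + 2.528 + 2.45 + 3.286 + 1.428 = 9.692
R0 > 1, so the population is growing.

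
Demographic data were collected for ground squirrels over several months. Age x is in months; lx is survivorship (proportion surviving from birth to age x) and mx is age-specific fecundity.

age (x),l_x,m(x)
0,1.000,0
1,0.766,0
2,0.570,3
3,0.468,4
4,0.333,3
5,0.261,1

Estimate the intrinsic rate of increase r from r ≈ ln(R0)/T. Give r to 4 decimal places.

R0 = Σ lx·mx = 0 + 0 + 1.71 + 1.872 + 0.999 + 0.261 = 4.842
Σ x·lx·mx = 14.337; T = 14.337/4.842 = 2.96097…
r ≈ ln(R0)/T = ln(4.842)/2.96097… = 0.532707… → 0.5327

0.5327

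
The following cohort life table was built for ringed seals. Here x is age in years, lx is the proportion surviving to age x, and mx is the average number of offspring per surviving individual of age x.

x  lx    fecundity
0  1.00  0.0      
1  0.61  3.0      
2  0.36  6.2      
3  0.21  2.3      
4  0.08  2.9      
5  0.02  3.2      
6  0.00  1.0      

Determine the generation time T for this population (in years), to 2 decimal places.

lx·mx: 0, 1.83, 2.232, 0.483, 0.232, 0.064, 0 → R0 = 4.841
x·lx·mx: 0, 1.83, 4.464, 1.449, 0.928, 0.32, 0 → Σ = 8.991
T = 8.991 / 4.841 = 1.857261… → 1.86

1.86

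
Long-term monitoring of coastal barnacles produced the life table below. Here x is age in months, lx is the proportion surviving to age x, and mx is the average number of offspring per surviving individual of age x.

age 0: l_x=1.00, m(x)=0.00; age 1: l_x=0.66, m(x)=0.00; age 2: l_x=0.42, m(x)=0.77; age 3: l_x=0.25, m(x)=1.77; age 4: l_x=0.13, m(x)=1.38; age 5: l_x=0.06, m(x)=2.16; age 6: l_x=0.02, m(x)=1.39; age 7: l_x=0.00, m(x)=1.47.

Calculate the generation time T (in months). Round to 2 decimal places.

lx·mx: 0, 0, 0.3234, 0.4425, 0.1794, 0.1296, 0.0278, 0 → R0 = 1.1027
x·lx·mx: 0, 0, 0.6468, 1.3275, 0.7176, 0.648, 0.1668, 0 → Σ = 3.5067
T = 3.5067 / 1.1027 = 3.180103… → 3.18

3.18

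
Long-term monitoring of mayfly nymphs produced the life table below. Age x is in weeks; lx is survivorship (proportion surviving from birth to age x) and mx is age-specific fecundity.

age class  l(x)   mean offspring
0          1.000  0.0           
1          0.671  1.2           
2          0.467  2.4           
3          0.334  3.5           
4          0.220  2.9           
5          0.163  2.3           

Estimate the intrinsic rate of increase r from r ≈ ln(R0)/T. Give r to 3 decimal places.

R0 = Σ lx·mx = 0 + 0.8052 + 1.1208 + 1.169 + 0.638 + 0.3749 = 4.1079
Σ x·lx·mx = 10.9803; T = 10.9803/4.1079 = 2.67297…
r ≈ ln(R0)/T = ln(4.1079)/2.67297… = 0.52859… → 0.529

0.529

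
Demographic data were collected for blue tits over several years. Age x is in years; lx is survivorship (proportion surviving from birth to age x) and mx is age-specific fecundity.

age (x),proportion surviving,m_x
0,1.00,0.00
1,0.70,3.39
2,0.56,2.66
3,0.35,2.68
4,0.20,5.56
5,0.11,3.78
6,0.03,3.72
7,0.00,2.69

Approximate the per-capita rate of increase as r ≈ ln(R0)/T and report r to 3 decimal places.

R0 = Σ lx·mx = 0 + 2.373 + 1.4896 + 0.938 + 1.112 + 0.4158 + 0.1116 + 0 = 6.44
Σ x·lx·mx = 15.3628; T = 15.3628/6.44 = 2.38553…
r ≈ ln(R0)/T = ln(6.44)/2.38553… = 0.78076… → 0.781

0.781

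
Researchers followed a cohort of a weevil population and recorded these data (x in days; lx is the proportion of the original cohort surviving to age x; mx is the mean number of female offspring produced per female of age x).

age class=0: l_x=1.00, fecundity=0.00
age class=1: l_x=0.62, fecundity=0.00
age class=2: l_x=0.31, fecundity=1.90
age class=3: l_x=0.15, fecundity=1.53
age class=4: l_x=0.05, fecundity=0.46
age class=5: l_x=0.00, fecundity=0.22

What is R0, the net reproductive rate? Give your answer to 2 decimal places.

0.84

lx·mx by age: 0, 0, 0.589, 0.2295, 0.023, 0
R0 = Σ lx·mx = 0.8415 → 0.84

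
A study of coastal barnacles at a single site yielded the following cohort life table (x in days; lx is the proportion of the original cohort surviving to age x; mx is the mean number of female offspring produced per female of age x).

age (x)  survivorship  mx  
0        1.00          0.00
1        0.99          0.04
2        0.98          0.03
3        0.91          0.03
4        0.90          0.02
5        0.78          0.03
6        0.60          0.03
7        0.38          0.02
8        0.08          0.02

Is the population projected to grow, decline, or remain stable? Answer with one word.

R0 = Σ lx·mx = 0 + 0.0396 + 0.0294 + 0.0273 + 0.018 + 0.0234 + 0.018 + 0.0076 + 0.0016 = 0.1649
R0 < 1, so the population is declining.

declining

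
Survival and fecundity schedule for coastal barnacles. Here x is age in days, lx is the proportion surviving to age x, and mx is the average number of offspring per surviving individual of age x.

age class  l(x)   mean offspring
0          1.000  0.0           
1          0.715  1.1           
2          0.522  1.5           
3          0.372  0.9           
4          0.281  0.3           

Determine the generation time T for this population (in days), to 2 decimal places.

1.86

lx·mx: 0, 0.7865, 0.783, 0.3348, 0.0843 → R0 = 1.9886
x·lx·mx: 0, 0.7865, 1.566, 1.0044, 0.3372 → Σ = 3.6941
T = 3.6941 / 1.9886 = 1.857639… → 1.86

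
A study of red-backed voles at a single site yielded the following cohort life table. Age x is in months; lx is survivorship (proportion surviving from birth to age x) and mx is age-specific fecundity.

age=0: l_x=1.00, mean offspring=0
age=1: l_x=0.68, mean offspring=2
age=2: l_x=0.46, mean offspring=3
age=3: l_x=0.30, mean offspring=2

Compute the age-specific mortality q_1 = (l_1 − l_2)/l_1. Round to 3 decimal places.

0.324

q_1 = (l_1 − l_2) / l_1 = (0.68 − 0.46) / 0.68
     = 0.22 / 0.68 = 0.323529… → 0.324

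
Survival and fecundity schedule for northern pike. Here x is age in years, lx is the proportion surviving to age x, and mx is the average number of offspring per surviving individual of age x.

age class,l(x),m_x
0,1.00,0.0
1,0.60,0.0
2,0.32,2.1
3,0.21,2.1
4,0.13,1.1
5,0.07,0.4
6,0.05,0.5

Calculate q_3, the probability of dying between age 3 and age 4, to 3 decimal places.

q_3 = (l_3 − l_4) / l_3 = (0.21 − 0.13) / 0.21
     = 0.08 / 0.21 = 0.380952… → 0.381

0.381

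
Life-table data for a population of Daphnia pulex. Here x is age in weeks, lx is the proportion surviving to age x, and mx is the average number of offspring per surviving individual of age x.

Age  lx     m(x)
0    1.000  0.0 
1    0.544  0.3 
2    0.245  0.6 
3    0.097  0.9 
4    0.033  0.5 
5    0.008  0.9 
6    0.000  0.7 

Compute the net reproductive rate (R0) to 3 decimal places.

lx·mx by age: 0, 0.1632, 0.147, 0.0873, 0.0165, 0.0072, 0
R0 = Σ lx·mx = 0.4212 → 0.421

0.421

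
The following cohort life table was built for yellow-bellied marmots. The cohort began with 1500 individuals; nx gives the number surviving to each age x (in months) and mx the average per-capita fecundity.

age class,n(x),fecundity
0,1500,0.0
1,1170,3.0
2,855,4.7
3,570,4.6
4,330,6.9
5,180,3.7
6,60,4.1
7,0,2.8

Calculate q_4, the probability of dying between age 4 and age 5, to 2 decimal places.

lx = nx/n0 = nx/1500: 1, 0.78, 0.57, 0.38, 0.22, 0.12, 0.04, 0
q_4 = (l_4 − l_5) / l_4 = (0.22 − 0.12) / 0.22
     = 0.1 / 0.22 = 0.454545… → 0.45

0.45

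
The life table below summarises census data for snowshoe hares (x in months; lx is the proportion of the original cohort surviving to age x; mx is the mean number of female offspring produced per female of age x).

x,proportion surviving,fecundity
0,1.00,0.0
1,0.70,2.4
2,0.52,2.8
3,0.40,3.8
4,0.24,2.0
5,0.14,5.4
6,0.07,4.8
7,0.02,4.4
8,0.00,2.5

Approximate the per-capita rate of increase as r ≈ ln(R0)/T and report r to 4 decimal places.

0.6658

R0 = Σ lx·mx = 0 + 1.68 + 1.456 + 1.52 + 0.48 + 0.756 + 0.336 + 0.088 + 0 = 6.316
Σ x·lx·mx = 17.484; T = 17.484/6.316 = 2.76821…
r ≈ ln(R0)/T = ln(6.316)/2.76821… = 0.665805… → 0.6658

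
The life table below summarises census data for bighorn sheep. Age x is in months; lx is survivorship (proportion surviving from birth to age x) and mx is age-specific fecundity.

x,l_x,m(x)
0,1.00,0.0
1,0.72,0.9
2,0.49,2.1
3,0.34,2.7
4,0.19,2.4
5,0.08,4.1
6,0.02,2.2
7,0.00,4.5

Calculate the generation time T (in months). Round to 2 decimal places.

2.68

lx·mx: 0, 0.648, 1.029, 0.918, 0.456, 0.328, 0.044, 0 → R0 = 3.423
x·lx·mx: 0, 0.648, 2.058, 2.754, 1.824, 1.64, 0.264, 0 → Σ = 9.188
T = 9.188 / 3.423 = 2.684195… → 2.68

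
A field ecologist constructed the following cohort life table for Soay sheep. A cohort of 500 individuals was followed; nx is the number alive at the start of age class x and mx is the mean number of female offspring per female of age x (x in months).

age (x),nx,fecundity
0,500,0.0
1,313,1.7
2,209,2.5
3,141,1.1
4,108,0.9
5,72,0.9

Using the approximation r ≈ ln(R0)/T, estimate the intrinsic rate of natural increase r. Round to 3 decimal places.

0.502

lx = nx/n0 = nx/500: 1, 0.626, 0.418, 0.282, 0.216, 0.144
R0 = Σ lx·mx = 0 + 1.0642 + 1.045 + 0.3102 + 0.1944 + 0.1296 = 2.7434
Σ x·lx·mx = 5.5104; T = 5.5104/2.7434 = 2.0086…
r ≈ ln(R0)/T = ln(2.7434)/2.0086… = 0.50244… → 0.502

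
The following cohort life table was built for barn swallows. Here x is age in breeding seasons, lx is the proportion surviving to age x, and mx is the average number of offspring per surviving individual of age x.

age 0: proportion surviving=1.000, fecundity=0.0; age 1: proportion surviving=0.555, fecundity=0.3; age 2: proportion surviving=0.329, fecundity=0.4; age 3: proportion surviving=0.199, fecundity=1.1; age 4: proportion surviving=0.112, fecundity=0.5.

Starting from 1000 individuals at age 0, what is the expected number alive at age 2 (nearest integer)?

329

Expected survivors = N0 · l_2 = 1000 × 0.329 = 329 → 329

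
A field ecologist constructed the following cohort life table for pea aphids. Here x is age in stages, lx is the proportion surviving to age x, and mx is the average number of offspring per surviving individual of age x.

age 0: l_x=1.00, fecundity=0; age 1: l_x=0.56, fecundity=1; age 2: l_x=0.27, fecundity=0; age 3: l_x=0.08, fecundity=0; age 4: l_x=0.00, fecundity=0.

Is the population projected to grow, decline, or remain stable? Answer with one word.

R0 = Σ lx·mx = 0 + 0.56 + 0 + 0 + 0 = 0.56
R0 < 1, so the population is declining.

declining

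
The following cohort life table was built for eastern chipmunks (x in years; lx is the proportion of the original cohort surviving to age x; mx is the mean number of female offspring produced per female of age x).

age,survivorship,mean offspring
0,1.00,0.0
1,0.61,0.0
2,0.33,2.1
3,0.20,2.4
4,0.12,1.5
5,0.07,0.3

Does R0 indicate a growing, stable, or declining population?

R0 = Σ lx·mx = 0 + 0 + 0.693 + 0.48 + 0.18 + 0.021 = 1.374
R0 > 1, so the population is growing.

growing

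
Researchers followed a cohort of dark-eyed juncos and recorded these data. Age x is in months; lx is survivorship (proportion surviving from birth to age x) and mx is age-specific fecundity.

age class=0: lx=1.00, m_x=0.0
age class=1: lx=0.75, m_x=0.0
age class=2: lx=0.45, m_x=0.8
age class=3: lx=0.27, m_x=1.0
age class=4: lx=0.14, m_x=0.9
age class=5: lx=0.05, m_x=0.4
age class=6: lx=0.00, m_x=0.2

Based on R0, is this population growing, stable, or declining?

declining

R0 = Σ lx·mx = 0 + 0 + 0.36 + 0.27 + 0.126 + 0.02 + 0 = 0.776
R0 < 1, so the population is declining.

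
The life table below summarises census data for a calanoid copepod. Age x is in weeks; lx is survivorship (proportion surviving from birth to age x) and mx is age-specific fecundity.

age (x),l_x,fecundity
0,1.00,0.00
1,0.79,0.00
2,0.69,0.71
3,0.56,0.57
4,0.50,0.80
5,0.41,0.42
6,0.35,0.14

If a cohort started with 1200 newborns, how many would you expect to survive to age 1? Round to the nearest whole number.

Expected survivors = N0 · l_1 = 1200 × 0.79 = 948 → 948

948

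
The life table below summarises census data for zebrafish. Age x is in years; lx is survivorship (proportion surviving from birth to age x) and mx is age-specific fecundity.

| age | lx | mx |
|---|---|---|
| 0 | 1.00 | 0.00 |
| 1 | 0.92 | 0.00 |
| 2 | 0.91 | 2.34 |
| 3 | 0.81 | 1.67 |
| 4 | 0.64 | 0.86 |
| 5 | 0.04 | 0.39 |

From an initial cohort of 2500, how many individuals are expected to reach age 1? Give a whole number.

Expected survivors = N0 · l_1 = 2500 × 0.92 = 2300 → 2300

2300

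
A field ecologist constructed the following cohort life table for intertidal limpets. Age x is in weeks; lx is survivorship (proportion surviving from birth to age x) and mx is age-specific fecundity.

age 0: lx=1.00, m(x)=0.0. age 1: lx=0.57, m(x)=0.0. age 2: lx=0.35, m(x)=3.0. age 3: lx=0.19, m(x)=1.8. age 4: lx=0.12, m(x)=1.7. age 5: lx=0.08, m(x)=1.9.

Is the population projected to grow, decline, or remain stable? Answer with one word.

growing

R0 = Σ lx·mx = 0 + 0 + 1.05 + 0.342 + 0.204 + 0.152 = 1.748
R0 > 1, so the population is growing.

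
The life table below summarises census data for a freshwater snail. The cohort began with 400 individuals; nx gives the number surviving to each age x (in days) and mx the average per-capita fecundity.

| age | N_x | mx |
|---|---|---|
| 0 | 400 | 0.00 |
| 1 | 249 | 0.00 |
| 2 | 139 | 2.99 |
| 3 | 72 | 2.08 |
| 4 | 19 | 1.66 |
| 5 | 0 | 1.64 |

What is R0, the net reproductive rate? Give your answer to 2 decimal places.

lx = nx/n0 = nx/400: 1, 0.6225, 0.3475, 0.18, 0.0475, 0
lx·mx by age: 0, 0, 1.039025, 0.3744, 0.07885, 0
R0 = Σ lx·mx = 1.492275 → 1.49

1.49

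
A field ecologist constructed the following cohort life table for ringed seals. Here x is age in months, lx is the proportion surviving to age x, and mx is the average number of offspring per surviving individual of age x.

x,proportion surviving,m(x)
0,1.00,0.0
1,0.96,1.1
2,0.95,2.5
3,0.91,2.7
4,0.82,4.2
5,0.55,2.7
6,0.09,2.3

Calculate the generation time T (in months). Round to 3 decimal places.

3.231

lx·mx: 0, 1.056, 2.375, 2.457, 3.444, 1.485, 0.207 → R0 = 11.024
x·lx·mx: 0, 1.056, 4.75, 7.371, 13.776, 7.425, 1.242 → Σ = 35.62
T = 35.62 / 11.024 = 3.231132… → 3.231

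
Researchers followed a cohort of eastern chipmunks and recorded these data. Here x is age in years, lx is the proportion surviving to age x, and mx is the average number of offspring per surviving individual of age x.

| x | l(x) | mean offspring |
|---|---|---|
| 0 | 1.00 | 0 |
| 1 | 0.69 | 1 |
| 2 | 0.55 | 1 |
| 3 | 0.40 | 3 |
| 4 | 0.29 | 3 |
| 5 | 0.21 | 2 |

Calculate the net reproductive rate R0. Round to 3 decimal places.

3.730

lx·mx by age: 0, 0.69, 0.55, 1.2, 0.87, 0.42
R0 = Σ lx·mx = 3.73 → 3.730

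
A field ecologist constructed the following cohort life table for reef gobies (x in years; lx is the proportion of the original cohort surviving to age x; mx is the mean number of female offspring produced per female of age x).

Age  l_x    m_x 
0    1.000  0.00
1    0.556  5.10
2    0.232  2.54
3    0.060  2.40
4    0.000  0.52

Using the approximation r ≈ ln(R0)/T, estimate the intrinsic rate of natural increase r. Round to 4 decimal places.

R0 = Σ lx·mx = 0 + 2.8356 + 0.58928 + 0.144 + 0 = 3.56888
Σ x·lx·mx = 4.44616; T = 4.44616/3.56888 = 1.24581…
r ≈ ln(R0)/T = ln(3.56888)/1.24581… = 1.021221… → 1.0212

1.0212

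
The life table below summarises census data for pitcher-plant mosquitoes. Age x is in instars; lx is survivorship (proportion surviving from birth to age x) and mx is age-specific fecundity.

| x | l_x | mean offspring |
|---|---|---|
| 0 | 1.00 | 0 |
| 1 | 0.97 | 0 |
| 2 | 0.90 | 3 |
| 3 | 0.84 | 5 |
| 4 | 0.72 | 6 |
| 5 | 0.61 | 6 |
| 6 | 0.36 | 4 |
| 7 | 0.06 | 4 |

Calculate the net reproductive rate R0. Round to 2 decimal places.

16.56

lx·mx by age: 0, 0, 2.7, 4.2, 4.32, 3.66, 1.44, 0.24
R0 = Σ lx·mx = 16.56 → 16.56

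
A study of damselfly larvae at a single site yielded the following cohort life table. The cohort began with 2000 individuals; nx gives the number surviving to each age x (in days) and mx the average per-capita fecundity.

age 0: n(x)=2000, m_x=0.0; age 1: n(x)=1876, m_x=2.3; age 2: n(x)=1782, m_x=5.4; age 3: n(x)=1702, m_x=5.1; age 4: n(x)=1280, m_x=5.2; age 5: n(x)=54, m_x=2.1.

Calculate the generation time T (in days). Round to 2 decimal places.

lx = nx/n0 = nx/2000: 1, 0.938, 0.891, 0.851, 0.64, 0.027
lx·mx: 0, 2.1574, 4.8114, 4.3401, 3.328, 0.0567 → R0 = 14.6936
x·lx·mx: 0, 2.1574, 9.6228, 13.0203, 13.312, 0.2835 → Σ = 38.396
T = 38.396 / 14.6936 = 2.61311… → 2.61

2.61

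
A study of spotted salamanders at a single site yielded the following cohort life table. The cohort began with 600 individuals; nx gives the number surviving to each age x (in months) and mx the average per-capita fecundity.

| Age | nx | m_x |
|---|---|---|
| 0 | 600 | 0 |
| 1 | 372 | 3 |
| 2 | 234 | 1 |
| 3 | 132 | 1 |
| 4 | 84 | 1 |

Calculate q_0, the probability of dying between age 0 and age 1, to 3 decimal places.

0.380

lx = nx/n0 = nx/600: 1, 0.62, 0.39, 0.22, 0.14
q_0 = (l_0 − l_1) / l_0 = (1 − 0.62) / 1
     = 0.38 / 1 = 0.38 → 0.380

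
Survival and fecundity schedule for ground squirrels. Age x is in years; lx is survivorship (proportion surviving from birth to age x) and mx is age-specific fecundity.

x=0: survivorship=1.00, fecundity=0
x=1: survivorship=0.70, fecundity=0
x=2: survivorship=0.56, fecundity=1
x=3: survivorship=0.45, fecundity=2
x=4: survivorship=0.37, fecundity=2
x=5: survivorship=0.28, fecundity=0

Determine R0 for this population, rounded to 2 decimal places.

lx·mx by age: 0, 0, 0.56, 0.9, 0.74, 0
R0 = Σ lx·mx = 2.2 → 2.20

2.20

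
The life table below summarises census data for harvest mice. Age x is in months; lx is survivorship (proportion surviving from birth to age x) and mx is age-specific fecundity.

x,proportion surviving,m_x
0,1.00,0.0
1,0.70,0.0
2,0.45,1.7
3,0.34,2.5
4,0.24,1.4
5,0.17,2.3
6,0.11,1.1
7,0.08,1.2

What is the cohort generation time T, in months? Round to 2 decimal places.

3.43

lx·mx: 0, 0, 0.765, 0.85, 0.336, 0.391, 0.121, 0.096 → R0 = 2.559
x·lx·mx: 0, 0, 1.53, 2.55, 1.344, 1.955, 0.726, 0.672 → Σ = 8.777
T = 8.777 / 2.559 = 3.429855… → 3.43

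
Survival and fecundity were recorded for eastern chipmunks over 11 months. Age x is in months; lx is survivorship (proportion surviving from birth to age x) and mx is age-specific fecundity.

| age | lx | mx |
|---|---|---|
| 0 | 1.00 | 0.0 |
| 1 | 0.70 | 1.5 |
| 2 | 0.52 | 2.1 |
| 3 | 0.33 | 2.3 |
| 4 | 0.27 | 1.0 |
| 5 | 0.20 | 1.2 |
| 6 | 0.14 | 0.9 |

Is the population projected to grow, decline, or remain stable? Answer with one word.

growing

R0 = Σ lx·mx = 0 + 1.05 + 1.092 + 0.759 + 0.27 + 0.24 + 0.126 = 3.537
R0 > 1, so the population is growing.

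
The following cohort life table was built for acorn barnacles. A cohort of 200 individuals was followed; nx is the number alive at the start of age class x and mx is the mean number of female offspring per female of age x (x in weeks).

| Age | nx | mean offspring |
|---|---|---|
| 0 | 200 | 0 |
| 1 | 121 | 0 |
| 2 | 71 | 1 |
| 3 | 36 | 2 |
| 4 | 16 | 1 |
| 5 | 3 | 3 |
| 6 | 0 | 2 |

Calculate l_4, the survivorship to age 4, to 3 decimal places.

l_4 = n_4/n_0 = 16/200 = 0.08 → 0.080

0.080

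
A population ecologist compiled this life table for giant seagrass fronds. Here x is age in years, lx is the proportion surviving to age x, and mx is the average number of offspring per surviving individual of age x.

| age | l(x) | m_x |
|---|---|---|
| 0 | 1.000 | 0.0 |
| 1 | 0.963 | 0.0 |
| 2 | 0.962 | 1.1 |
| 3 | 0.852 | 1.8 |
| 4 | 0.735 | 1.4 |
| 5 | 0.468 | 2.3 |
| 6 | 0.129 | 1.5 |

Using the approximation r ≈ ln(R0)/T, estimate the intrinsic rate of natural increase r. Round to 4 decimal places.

R0 = Σ lx·mx = 0 + 0 + 1.0582 + 1.5336 + 1.029 + 1.0764 + 0.1935 = 4.8907
Σ x·lx·mx = 17.3762; T = 17.3762/4.8907 = 3.55291…
r ≈ ln(R0)/T = ln(4.8907)/3.55291… = 0.446771… → 0.4468

0.4468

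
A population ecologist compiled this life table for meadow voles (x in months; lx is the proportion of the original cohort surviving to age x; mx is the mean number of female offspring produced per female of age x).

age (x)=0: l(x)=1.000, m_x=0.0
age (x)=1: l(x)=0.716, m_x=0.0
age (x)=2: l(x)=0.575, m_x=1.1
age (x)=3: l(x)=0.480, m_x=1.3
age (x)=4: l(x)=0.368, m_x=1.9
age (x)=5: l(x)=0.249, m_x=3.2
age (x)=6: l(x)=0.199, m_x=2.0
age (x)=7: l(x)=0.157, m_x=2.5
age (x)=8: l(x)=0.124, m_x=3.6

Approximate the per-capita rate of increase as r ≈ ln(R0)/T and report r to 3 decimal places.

0.296

R0 = Σ lx·mx = 0 + 0 + 0.6325 + 0.624 + 0.6992 + 0.7968 + 0.398 + 0.3925 + 0.4464 = 3.9894
Σ x·lx·mx = 18.6245; T = 18.6245/3.9894 = 4.6685…
r ≈ ln(R0)/T = ln(3.9894)/4.6685… = 0.29638… → 0.296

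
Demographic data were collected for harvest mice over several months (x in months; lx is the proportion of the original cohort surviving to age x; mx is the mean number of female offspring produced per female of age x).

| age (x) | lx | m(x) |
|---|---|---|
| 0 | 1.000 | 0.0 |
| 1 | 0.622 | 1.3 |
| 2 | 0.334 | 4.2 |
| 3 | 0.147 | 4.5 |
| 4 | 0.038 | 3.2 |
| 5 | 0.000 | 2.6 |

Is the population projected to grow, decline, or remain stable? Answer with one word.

R0 = Σ lx·mx = 0 + 0.8086 + 1.4028 + 0.6615 + 0.1216 + 0 = 2.9945
R0 > 1, so the population is growing.

growing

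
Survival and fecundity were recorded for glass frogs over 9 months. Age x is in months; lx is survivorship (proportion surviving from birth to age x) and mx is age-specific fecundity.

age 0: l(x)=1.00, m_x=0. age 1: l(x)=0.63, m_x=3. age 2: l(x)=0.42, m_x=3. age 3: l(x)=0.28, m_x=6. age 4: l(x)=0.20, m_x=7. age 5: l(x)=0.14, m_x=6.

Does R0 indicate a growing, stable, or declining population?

R0 = Σ lx·mx = 0 + 1.89 + 1.26 + 1.68 + 1.4 + 0.84 = 7.07
R0 > 1, so the population is growing.

growing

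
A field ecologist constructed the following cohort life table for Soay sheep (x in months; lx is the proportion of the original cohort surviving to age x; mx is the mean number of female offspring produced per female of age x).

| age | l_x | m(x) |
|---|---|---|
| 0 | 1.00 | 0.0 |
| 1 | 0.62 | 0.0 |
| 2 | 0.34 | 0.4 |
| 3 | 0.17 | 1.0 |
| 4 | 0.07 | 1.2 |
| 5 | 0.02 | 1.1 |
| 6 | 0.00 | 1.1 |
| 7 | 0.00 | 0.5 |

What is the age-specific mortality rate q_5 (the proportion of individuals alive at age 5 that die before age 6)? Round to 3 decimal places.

q_5 = (l_5 − l_6) / l_5 = (0.02 − 0) / 0.02
     = 0.02 / 0.02 = 1 → 1.000

1.000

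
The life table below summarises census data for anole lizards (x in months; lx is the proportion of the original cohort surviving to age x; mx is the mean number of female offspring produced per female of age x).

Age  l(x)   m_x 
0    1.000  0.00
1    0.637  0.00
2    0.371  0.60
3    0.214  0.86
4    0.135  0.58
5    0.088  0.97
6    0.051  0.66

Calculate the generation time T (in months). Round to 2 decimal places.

lx·mx: 0, 0, 0.2226, 0.18404, 0.0783, 0.08536, 0.03366 → R0 = 0.60396
x·lx·mx: 0, 0, 0.4452, 0.55212, 0.3132, 0.4268, 0.20196 → Σ = 1.93928
T = 1.93928 / 0.60396 = 3.210941… → 3.21

3.21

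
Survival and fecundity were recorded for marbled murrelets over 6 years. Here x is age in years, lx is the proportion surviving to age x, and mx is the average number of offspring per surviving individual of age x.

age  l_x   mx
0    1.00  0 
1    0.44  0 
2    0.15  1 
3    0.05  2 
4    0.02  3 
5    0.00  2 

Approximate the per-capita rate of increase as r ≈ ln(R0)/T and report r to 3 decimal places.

-0.432

R0 = Σ lx·mx = 0 + 0 + 0.15 + 0.1 + 0.06 + 0 = 0.31
Σ x·lx·mx = 0.84; T = 0.84/0.31 = 2.70968…
r ≈ ln(R0)/T = ln(0.31)/2.70968… = -0.43222… → -0.432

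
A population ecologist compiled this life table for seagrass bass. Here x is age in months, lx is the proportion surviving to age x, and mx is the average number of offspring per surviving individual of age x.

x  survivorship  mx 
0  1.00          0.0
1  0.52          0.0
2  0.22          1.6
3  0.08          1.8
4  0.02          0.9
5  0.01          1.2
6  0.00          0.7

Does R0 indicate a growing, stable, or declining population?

declining

R0 = Σ lx·mx = 0 + 0 + 0.352 + 0.144 + 0.018 + 0.012 + 0 = 0.526
R0 < 1, so the population is declining.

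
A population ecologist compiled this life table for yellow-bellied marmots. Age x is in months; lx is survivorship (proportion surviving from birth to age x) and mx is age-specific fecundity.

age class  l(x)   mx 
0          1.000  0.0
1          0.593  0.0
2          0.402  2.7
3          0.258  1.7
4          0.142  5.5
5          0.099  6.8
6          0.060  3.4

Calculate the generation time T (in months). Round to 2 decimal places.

3.52

lx·mx: 0, 0, 1.0854, 0.4386, 0.781, 0.6732, 0.204 → R0 = 3.1822
x·lx·mx: 0, 0, 2.1708, 1.3158, 3.124, 3.366, 1.224 → Σ = 11.2006
T = 11.2006 / 3.1822 = 3.519766… → 3.52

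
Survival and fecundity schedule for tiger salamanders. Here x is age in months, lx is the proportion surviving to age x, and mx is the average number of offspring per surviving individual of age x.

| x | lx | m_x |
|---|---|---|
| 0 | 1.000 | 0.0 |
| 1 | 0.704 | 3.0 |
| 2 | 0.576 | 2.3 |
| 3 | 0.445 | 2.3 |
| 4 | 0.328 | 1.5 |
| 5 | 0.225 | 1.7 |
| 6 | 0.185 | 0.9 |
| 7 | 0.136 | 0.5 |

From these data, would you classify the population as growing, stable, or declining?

R0 = Σ lx·mx = 0 + 2.112 + 1.3248 + 1.0235 + 0.492 + 0.3825 + 0.1665 + 0.068 = 5.5693
R0 > 1, so the population is growing.

growing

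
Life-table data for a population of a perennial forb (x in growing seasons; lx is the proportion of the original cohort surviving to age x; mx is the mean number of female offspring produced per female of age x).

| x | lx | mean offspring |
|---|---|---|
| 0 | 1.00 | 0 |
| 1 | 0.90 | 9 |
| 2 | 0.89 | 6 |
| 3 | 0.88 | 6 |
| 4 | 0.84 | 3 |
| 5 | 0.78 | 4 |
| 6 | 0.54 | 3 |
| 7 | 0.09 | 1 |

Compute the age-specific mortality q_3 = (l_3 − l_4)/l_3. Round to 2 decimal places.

0.05

q_3 = (l_3 − l_4) / l_3 = (0.88 − 0.84) / 0.88
     = 0.04 / 0.88 = 0.045455… → 0.05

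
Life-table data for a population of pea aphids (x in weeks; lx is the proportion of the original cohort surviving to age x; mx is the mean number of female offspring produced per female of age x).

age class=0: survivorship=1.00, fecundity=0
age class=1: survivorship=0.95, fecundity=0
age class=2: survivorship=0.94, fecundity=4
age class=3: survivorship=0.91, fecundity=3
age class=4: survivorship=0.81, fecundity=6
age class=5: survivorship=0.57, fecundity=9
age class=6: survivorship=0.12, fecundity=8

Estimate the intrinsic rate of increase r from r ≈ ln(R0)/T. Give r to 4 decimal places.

0.7491

R0 = Σ lx·mx = 0 + 0 + 3.76 + 2.73 + 4.86 + 5.13 + 0.96 = 17.44
Σ x·lx·mx = 66.56; T = 66.56/17.44 = 3.81651…
r ≈ ln(R0)/T = ln(17.44)/3.81651… = 0.749052… → 0.7491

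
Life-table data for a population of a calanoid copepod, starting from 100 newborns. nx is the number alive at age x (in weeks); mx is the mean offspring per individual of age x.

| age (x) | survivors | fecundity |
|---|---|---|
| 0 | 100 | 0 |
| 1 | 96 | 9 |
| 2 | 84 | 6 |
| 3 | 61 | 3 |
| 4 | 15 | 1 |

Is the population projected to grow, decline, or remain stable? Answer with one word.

growing

lx = nx/n0 = nx/100: 1, 0.96, 0.84, 0.61, 0.15
R0 = Σ lx·mx = 0 + 8.64 + 5.04 + 1.83 + 0.15 = 15.66
R0 > 1, so the population is growing.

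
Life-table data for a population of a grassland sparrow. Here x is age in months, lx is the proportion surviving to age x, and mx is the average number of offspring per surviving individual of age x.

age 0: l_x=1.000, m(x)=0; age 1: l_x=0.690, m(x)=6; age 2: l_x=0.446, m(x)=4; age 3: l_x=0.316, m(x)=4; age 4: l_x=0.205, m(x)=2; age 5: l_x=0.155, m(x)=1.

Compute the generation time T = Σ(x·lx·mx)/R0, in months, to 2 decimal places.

1.79

lx·mx: 0, 4.14, 1.784, 1.264, 0.41, 0.155 → R0 = 7.753
x·lx·mx: 0, 4.14, 3.568, 3.792, 1.64, 0.775 → Σ = 13.915
T = 13.915 / 7.753 = 1.794789… → 1.79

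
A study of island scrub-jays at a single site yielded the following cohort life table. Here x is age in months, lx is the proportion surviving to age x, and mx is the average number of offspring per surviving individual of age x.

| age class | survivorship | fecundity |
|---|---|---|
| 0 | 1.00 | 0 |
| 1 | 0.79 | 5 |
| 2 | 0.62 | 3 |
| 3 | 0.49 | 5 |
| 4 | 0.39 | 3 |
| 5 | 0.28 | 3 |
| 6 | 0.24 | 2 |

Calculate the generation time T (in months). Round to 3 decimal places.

2.491

lx·mx: 0, 3.95, 1.86, 2.45, 1.17, 0.84, 0.48 → R0 = 10.75
x·lx·mx: 0, 3.95, 3.72, 7.35, 4.68, 4.2, 2.88 → Σ = 26.78
T = 26.78 / 10.75 = 2.491163… → 2.491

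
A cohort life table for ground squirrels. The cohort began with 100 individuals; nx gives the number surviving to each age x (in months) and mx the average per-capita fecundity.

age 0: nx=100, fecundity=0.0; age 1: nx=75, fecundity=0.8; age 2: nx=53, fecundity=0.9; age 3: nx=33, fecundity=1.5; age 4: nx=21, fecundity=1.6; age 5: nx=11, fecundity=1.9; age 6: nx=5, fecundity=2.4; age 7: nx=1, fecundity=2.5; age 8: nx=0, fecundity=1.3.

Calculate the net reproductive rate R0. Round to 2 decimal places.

2.26

lx = nx/n0 = nx/100: 1, 0.75, 0.53, 0.33, 0.21, 0.11, 0.05, 0.01, 0
lx·mx by age: 0, 0.6, 0.477, 0.495, 0.336, 0.209, 0.12, 0.025, 0
R0 = Σ lx·mx = 2.262 → 2.26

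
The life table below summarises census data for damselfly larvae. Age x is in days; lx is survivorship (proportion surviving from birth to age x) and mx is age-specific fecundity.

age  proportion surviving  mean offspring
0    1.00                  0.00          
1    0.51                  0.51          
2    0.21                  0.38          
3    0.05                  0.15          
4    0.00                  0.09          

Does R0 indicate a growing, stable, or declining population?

declining

R0 = Σ lx·mx = 0 + 0.2601 + 0.0798 + 0.0075 + 0 = 0.3474
R0 < 1, so the population is declining.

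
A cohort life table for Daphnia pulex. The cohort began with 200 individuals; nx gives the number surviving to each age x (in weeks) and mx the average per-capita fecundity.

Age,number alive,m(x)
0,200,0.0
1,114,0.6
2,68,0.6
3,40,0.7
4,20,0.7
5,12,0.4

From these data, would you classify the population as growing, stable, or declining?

lx = nx/n0 = nx/200: 1, 0.57, 0.34, 0.2, 0.1, 0.06
R0 = Σ lx·mx = 0 + 0.342 + 0.204 + 0.14 + 0.07 + 0.024 = 0.78
R0 < 1, so the population is declining.

declining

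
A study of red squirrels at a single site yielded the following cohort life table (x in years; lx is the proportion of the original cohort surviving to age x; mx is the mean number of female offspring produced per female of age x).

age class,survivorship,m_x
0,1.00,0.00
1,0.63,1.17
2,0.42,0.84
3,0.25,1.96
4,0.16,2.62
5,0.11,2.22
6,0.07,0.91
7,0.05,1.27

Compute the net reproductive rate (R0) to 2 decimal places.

2.37

lx·mx by age: 0, 0.7371, 0.3528, 0.49, 0.4192, 0.2442, 0.0637, 0.0635
R0 = Σ lx·mx = 2.3705 → 2.37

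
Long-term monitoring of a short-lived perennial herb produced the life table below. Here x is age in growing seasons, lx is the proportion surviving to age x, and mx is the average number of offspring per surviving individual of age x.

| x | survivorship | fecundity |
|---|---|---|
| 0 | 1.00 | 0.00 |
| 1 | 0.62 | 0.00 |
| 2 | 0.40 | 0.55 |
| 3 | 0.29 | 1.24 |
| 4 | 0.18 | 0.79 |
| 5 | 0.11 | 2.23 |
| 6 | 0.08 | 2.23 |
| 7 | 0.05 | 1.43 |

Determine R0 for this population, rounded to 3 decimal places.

lx·mx by age: 0, 0, 0.22, 0.3596, 0.1422, 0.2453, 0.1784, 0.0715
R0 = Σ lx·mx = 1.217 → 1.217

1.217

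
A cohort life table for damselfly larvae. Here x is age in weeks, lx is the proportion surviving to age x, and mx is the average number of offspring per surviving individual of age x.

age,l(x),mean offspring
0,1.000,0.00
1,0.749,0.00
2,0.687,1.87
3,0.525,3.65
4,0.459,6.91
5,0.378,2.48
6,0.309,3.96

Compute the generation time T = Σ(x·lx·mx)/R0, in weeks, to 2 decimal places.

lx·mx: 0, 0, 1.28469, 1.91625, 3.17169, 0.93744, 1.22364 → R0 = 8.53371
x·lx·mx: 0, 0, 2.56938, 5.74875, 12.68676, 4.6872, 7.34184 → Σ = 33.03393
T = 33.03393 / 8.53371 = 3.870993… → 3.87

3.87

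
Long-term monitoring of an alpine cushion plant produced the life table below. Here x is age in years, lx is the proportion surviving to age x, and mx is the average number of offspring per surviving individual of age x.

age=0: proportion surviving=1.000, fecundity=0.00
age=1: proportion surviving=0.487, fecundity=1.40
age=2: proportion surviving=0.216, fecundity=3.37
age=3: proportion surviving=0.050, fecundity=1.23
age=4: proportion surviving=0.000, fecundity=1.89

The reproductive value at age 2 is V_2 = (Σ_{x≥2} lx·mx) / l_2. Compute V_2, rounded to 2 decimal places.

lx·mx for x ≥ 2: 0.72792, 0.0615, 0 → sum = 0.78942
V_2 = 0.78942 / l_2 = 0.78942 / 0.216 = 3.654722… → 3.65

3.65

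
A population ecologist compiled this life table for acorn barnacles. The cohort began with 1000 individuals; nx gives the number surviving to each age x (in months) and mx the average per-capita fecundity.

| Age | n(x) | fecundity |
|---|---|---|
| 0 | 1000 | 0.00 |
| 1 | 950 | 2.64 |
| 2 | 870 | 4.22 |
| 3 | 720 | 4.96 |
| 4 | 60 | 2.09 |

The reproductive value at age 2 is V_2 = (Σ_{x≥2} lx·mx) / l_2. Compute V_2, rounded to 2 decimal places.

lx = nx/n0 = nx/1000: 1, 0.95, 0.87, 0.72, 0.06
lx·mx for x ≥ 2: 3.6714, 3.5712, 0.1254 → sum = 7.368
V_2 = 7.368 / l_2 = 7.368 / 0.87 = 8.468966… → 8.47

8.47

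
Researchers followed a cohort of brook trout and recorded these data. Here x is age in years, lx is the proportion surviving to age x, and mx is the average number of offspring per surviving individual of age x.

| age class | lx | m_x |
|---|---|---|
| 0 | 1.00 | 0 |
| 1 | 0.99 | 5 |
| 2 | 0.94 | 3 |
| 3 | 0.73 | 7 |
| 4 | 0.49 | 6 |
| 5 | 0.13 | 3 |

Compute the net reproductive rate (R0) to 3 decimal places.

lx·mx by age: 0, 4.95, 2.82, 5.11, 2.94, 0.39
R0 = Σ lx·mx = 16.21 → 16.210

16.210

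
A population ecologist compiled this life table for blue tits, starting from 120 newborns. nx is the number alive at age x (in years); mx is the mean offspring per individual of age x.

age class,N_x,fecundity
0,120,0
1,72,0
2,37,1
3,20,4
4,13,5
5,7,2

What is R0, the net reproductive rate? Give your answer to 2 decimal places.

1.63

lx = nx/n0 = nx/120: 1, 0.6, 0.30833…, 0.16667…, 0.10833…, 0.05833…
lx·mx by age: 0, 0, 0.308333…, 0.666667…, 0.541667…, 0.116667…
R0 = Σ lx·mx = 1.633333… → 1.63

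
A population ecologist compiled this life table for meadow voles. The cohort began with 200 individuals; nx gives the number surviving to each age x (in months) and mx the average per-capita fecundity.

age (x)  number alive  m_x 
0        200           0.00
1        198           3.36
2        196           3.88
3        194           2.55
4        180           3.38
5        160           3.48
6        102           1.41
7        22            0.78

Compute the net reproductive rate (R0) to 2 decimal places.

lx = nx/n0 = nx/200: 1, 0.99, 0.98, 0.97, 0.9, 0.8, 0.51, 0.11
lx·mx by age: 0, 3.3264, 3.8024, 2.4735, 3.042, 2.784, 0.7191, 0.0858
R0 = Σ lx·mx = 16.2332 → 16.23

16.23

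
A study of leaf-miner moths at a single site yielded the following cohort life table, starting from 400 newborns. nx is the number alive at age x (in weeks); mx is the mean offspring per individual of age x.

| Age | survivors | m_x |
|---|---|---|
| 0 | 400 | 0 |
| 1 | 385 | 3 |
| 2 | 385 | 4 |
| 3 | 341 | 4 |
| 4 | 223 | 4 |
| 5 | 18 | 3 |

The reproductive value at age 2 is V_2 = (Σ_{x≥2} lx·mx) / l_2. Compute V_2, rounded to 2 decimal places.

10.00

lx = nx/n0 = nx/400: 1, 0.9625, 0.9625, 0.8525, 0.5575, 0.045
lx·mx for x ≥ 2: 3.85, 3.41, 2.23, 0.135 → sum = 9.625
V_2 = 9.625 / l_2 = 9.625 / 0.9625 = 10 → 10.00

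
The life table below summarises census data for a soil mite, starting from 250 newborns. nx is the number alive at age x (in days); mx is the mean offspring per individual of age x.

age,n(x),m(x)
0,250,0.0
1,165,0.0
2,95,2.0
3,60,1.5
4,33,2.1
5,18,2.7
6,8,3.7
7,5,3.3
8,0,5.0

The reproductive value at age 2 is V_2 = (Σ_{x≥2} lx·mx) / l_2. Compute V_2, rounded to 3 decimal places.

4.674

lx = nx/n0 = nx/250: 1, 0.66, 0.38, 0.24, 0.132, 0.072, 0.032, 0.02, 0
lx·mx for x ≥ 2: 0.76, 0.36, 0.2772, 0.1944, 0.1184, 0.066, 0 → sum = 1.776
V_2 = 1.776 / l_2 = 1.776 / 0.38 = 4.673684… → 4.674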